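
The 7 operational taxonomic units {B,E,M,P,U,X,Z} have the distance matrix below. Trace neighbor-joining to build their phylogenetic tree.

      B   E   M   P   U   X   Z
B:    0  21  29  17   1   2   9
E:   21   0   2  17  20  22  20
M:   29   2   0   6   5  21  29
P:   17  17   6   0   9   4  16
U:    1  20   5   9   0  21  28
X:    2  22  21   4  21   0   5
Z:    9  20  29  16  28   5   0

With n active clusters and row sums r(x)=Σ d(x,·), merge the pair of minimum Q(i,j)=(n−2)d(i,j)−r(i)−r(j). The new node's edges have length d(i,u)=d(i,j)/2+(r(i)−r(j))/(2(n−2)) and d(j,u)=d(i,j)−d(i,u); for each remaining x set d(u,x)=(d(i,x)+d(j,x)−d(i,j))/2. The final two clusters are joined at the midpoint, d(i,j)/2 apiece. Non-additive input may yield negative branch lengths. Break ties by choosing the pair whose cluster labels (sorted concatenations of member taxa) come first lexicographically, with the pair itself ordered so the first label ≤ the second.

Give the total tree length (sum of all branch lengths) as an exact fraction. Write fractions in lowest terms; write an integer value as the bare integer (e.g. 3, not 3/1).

535/16

1. join E+M (d=2, Q=-184) ⇒ EM; edges |E|=2, |M|=0
  updated: d(B,EM)=24, d(EM,P)=21/2, d(EM,U)=23/2, d(EM,X)=41/2, d(EM,Z)=47/2
2. join B+U (d=1, Q=-239/2) ⇒ BU; edges |B|=-27/16, |U|=43/16
  updated: d(BU,EM)=69/4, d(BU,P)=25/2, d(BU,X)=11, d(BU,Z)=18
3. join X+Z (d=5, Q=-88) ⇒ XZ; edges |X|=-7/6, |Z|=37/6
  updated: d(BU,XZ)=12, d(EM,XZ)=39/2, d(P,XZ)=15/2
4. join BU+XZ (d=12, Q=-227/4) ⇒ BUXZ; edges |BU|=107/16, |XZ|=85/16
  updated: d(BUXZ,EM)=99/8, d(BUXZ,P)=4
5. join BUXZ+EM (d=99/8, Q=-215/8) ⇒ BEMUXZ; edges |BUXZ|=47/16, |EM|=151/16
  updated: d(BEMUXZ,P)=17/16
6. join BEMUXZ+P (d=17/16) ⇒ BEMPUXZ; edges |BEMUXZ|=17/32, |P|=17/32
final tree: ((((B:-27/16,U:43/16):107/16,(X:-7/6,Z:37/6):85/16):47/16,(E:2,M:0):151/16):17/32,P:17/32)
total length: 535/16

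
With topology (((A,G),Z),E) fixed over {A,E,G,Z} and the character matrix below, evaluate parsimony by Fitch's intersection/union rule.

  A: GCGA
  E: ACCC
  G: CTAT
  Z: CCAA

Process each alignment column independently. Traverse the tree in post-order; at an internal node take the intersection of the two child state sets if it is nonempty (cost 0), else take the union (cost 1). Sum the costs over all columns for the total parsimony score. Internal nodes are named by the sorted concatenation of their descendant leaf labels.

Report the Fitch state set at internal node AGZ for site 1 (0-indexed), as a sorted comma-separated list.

C

site 0, node AG: A={G} ∪ G={C} → {C,G} (+1)
site 0, node AGZ: AG={C,G} ∩ Z={C} → {C} (+0)
site 0, node AEGZ: AGZ={C} ∪ E={A} → {A,C} (+1)
site 1, node AG: A={C} ∪ G={T} → {C,T} (+1)
site 1, node AGZ: AG={C,T} ∩ Z={C} → {C} (+0)
site 1, node AEGZ: AGZ={C} ∩ E={C} → {C} (+0)
site 2, node AG: A={G} ∪ G={A} → {A,G} (+1)
site 2, node AGZ: AG={A,G} ∩ Z={A} → {A} (+0)
site 2, node AEGZ: AGZ={A} ∪ E={C} → {A,C} (+1)
site 3, node AG: A={A} ∪ G={T} → {A,T} (+1)
site 3, node AGZ: AG={A,T} ∩ Z={A} → {A} (+0)
site 3, node AEGZ: AGZ={A} ∪ E={C} → {A,C} (+1)
per-site changes: [2, 1, 2, 2]; total = 7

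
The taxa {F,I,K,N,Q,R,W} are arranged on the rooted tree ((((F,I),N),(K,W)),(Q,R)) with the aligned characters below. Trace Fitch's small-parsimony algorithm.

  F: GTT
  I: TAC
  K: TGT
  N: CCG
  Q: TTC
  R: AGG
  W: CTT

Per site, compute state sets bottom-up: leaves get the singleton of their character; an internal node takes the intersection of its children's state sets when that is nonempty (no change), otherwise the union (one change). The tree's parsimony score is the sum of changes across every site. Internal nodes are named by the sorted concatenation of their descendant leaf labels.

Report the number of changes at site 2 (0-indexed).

4

FI@0: {G} ∪ {T} = {G,T} (union, +1)
FIN@0: {G,T} ∪ {C} = {C,G,T} (union, +1)
KW@0: {T} ∪ {C} = {C,T} (union, +1)
FIKNW@0: {C,G,T} ∩ {C,T} = {C,T} (intersection, +0)
QR@0: {T} ∪ {A} = {A,T} (union, +1)
FIKNQRW@0: {C,T} ∩ {A,T} = {T} (intersection, +0)
FI@1: {T} ∪ {A} = {A,T} (union, +1)
FIN@1: {A,T} ∪ {C} = {A,C,T} (union, +1)
KW@1: {G} ∪ {T} = {G,T} (union, +1)
FIKNW@1: {A,C,T} ∩ {G,T} = {T} (intersection, +0)
QR@1: {T} ∪ {G} = {G,T} (union, +1)
FIKNQRW@1: {T} ∩ {G,T} = {T} (intersection, +0)
FI@2: {T} ∪ {C} = {C,T} (union, +1)
FIN@2: {C,T} ∪ {G} = {C,G,T} (union, +1)
KW@2: {T} ∩ {T} = {T} (intersection, +0)
FIKNW@2: {C,G,T} ∩ {T} = {T} (intersection, +0)
QR@2: {C} ∪ {G} = {C,G} (union, +1)
FIKNQRW@2: {T} ∪ {C,G} = {C,G,T} (union, +1)
per-site changes: [4, 4, 4]; total = 12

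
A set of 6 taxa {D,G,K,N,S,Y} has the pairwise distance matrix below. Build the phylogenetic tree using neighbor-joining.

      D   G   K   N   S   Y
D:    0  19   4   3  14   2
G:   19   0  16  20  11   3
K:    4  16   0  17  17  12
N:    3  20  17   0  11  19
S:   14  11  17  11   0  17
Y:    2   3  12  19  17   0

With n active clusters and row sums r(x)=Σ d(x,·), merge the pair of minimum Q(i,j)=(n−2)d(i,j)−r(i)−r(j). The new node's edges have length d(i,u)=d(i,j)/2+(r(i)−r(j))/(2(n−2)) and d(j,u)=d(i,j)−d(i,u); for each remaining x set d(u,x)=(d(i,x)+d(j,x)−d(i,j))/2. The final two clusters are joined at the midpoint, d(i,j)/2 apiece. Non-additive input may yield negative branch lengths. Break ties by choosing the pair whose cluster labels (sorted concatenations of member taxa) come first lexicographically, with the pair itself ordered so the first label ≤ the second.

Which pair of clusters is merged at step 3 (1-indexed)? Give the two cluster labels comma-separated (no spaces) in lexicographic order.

step 1: merge (G,Y) at d=3, Q=-110; branch lengths G→7/2, Y→-1/2; new cluster GY
  updated: d(D,GY)=9, d(GY,K)=25/2, d(GY,N)=18, d(GY,S)=25/2
step 2: merge (N,S) at d=11, Q=-141/2; branch lengths N→55/12, S→77/12; new cluster NS
  updated: d(D,NS)=3, d(GY,NS)=39/4, d(K,NS)=23/2
step 3: merge (D,K) at d=4, Q=-36; branch lengths D→-1, K→5; new cluster DK
  updated: d(DK,GY)=35/4, d(DK,NS)=21/4
step 4: merge (DK,GY) at d=35/4, Q=-95/4; branch lengths DK→17/8, GY→53/8; new cluster DGKY
  updated: d(DGKY,NS)=25/8
step 5: merge (DGKY,NS) at d=25/8; branch lengths DGKY→25/16, NS→25/16; new cluster DGKNSY
final tree: (((D:-1,K:5):17/8,(G:7/2,Y:-1/2):53/8):25/16,(N:55/12,S:77/12):25/16)
total length: 239/8

D,K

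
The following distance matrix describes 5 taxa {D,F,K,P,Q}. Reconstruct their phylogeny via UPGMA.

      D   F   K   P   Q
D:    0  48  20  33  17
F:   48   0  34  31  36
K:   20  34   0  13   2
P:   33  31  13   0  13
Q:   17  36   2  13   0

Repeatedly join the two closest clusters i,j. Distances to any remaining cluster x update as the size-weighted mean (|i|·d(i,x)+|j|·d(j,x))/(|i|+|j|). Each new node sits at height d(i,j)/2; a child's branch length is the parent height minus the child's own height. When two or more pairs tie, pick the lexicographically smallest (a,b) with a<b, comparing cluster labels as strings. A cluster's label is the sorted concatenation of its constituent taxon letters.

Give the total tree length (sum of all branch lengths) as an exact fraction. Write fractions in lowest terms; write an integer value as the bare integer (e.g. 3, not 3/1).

677/12

1. join K+Q (d=2) ⇒ KQ; edges |K|=1, |Q|=1
  updated: d(D,KQ)=37/2, d(F,KQ)=35, d(KQ,P)=13
2. join KQ+P (d=13) ⇒ KPQ; edges |KQ|=11/2, |P|=13/2
  updated: d(D,KPQ)=70/3, d(F,KPQ)=101/3
3. join D+KPQ (d=70/3) ⇒ DKPQ; edges |D|=35/3, |KPQ|=31/6
  updated: d(DKPQ,F)=149/4
4. join DKPQ+F (d=149/4) ⇒ DFKPQ; edges |DKPQ|=167/24, |F|=149/8
final tree: ((D:35/3,((K:1,Q:1):11/2,P:13/2):31/6):167/24,F:149/8)
total length: 677/12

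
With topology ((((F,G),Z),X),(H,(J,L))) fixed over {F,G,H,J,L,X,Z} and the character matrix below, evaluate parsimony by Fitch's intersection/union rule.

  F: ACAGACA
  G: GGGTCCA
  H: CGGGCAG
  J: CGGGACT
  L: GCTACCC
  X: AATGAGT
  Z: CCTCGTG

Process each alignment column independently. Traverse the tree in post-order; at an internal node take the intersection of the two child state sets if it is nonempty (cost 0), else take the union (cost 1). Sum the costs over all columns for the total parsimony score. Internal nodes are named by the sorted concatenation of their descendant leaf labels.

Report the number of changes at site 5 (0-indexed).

[col 0] FG: children F:{A}, G:{G} ∪→ {A,G}; cost 1
[col 0] FGZ: children FG:{A,G}, Z:{C} ∪→ {A,C,G}; cost 1
[col 0] FGXZ: children FGZ:{A,C,G}, X:{A} ∩→ {A}; cost 0
[col 0] JL: children J:{C}, L:{G} ∪→ {C,G}; cost 1
[col 0] HJL: children H:{C}, JL:{C,G} ∩→ {C}; cost 0
[col 0] FGHJLXZ: children FGXZ:{A}, HJL:{C} ∪→ {A,C}; cost 1
[col 1] FG: children F:{C}, G:{G} ∪→ {C,G}; cost 1
[col 1] FGZ: children FG:{C,G}, Z:{C} ∩→ {C}; cost 0
[col 1] FGXZ: children FGZ:{C}, X:{A} ∪→ {A,C}; cost 1
[col 1] JL: children J:{G}, L:{C} ∪→ {C,G}; cost 1
[col 1] HJL: children H:{G}, JL:{C,G} ∩→ {G}; cost 0
[col 1] FGHJLXZ: children FGXZ:{A,C}, HJL:{G} ∪→ {A,C,G}; cost 1
[col 2] FG: children F:{A}, G:{G} ∪→ {A,G}; cost 1
[col 2] FGZ: children FG:{A,G}, Z:{T} ∪→ {A,G,T}; cost 1
[col 2] FGXZ: children FGZ:{A,G,T}, X:{T} ∩→ {T}; cost 0
[col 2] JL: children J:{G}, L:{T} ∪→ {G,T}; cost 1
[col 2] HJL: children H:{G}, JL:{G,T} ∩→ {G}; cost 0
[col 2] FGHJLXZ: children FGXZ:{T}, HJL:{G} ∪→ {G,T}; cost 1
[col 3] FG: children F:{G}, G:{T} ∪→ {G,T}; cost 1
[col 3] FGZ: children FG:{G,T}, Z:{C} ∪→ {C,G,T}; cost 1
[col 3] FGXZ: children FGZ:{C,G,T}, X:{G} ∩→ {G}; cost 0
[col 3] JL: children J:{G}, L:{A} ∪→ {A,G}; cost 1
[col 3] HJL: children H:{G}, JL:{A,G} ∩→ {G}; cost 0
[col 3] FGHJLXZ: children FGXZ:{G}, HJL:{G} ∩→ {G}; cost 0
[col 4] FG: children F:{A}, G:{C} ∪→ {A,C}; cost 1
[col 4] FGZ: children FG:{A,C}, Z:{G} ∪→ {A,C,G}; cost 1
[col 4] FGXZ: children FGZ:{A,C,G}, X:{A} ∩→ {A}; cost 0
[col 4] JL: children J:{A}, L:{C} ∪→ {A,C}; cost 1
[col 4] HJL: children H:{C}, JL:{A,C} ∩→ {C}; cost 0
[col 4] FGHJLXZ: children FGXZ:{A}, HJL:{C} ∪→ {A,C}; cost 1
[col 5] FG: children F:{C}, G:{C} ∩→ {C}; cost 0
[col 5] FGZ: children FG:{C}, Z:{T} ∪→ {C,T}; cost 1
[col 5] FGXZ: children FGZ:{C,T}, X:{G} ∪→ {C,G,T}; cost 1
[col 5] JL: children J:{C}, L:{C} ∩→ {C}; cost 0
[col 5] HJL: children H:{A}, JL:{C} ∪→ {A,C}; cost 1
[col 5] FGHJLXZ: children FGXZ:{C,G,T}, HJL:{A,C} ∩→ {C}; cost 0
[col 6] FG: children F:{A}, G:{A} ∩→ {A}; cost 0
[col 6] FGZ: children FG:{A}, Z:{G} ∪→ {A,G}; cost 1
[col 6] FGXZ: children FGZ:{A,G}, X:{T} ∪→ {A,G,T}; cost 1
[col 6] JL: children J:{T}, L:{C} ∪→ {C,T}; cost 1
[col 6] HJL: children H:{G}, JL:{C,T} ∪→ {C,G,T}; cost 1
[col 6] FGHJLXZ: children FGXZ:{A,G,T}, HJL:{C,G,T} ∩→ {G,T}; cost 0
per-site changes: [4, 4, 4, 3, 4, 3, 4]; total = 26

3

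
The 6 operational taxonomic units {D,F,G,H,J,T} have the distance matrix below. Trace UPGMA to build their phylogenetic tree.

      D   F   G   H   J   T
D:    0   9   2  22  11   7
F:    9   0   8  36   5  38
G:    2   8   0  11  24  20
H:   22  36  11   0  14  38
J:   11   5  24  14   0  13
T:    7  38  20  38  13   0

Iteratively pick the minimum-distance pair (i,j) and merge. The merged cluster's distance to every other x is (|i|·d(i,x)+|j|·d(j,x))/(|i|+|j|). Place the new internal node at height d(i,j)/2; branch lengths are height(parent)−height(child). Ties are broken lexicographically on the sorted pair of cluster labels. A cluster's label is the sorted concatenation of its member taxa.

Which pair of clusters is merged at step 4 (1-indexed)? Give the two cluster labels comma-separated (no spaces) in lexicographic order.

1. join D+G (d=2) ⇒ DG; edges |D|=1, |G|=1
  updated: d(DG,F)=17/2, d(DG,H)=33/2, d(DG,J)=35/2, d(DG,T)=27/2
2. join F+J (d=5) ⇒ FJ; edges |F|=5/2, |J|=5/2
  updated: d(DG,FJ)=13, d(FJ,H)=25, d(FJ,T)=51/2
3. join DG+FJ (d=13) ⇒ DFGJ; edges |DG|=11/2, |FJ|=4
  updated: d(DFGJ,H)=83/4, d(DFGJ,T)=39/2
4. join DFGJ+T (d=39/2) ⇒ DFGJT; edges |DFGJ|=13/4, |T|=39/4
  updated: d(DFGJT,H)=121/5
5. join DFGJT+H (d=121/5) ⇒ DFGHJT; edges |DFGJT|=47/20, |H|=121/10
final tree: ((((D:1,G:1):11/2,(F:5/2,J:5/2):4):13/4,T:39/4):47/20,H:121/10)
total length: 879/20

DFGJ,T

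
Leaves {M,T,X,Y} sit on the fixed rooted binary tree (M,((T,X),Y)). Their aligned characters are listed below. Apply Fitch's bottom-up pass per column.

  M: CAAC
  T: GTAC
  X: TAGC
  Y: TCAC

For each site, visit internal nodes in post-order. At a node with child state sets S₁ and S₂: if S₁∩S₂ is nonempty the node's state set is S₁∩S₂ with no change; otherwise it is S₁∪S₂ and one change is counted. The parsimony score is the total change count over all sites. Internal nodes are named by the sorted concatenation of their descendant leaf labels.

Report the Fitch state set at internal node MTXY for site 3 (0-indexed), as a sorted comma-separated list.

[col 0] TX: children T:{G}, X:{T} ∪→ {G,T}; cost 1
[col 0] TXY: children TX:{G,T}, Y:{T} ∩→ {T}; cost 0
[col 0] MTXY: children M:{C}, TXY:{T} ∪→ {C,T}; cost 1
[col 1] TX: children T:{T}, X:{A} ∪→ {A,T}; cost 1
[col 1] TXY: children TX:{A,T}, Y:{C} ∪→ {A,C,T}; cost 1
[col 1] MTXY: children M:{A}, TXY:{A,C,T} ∩→ {A}; cost 0
[col 2] TX: children T:{A}, X:{G} ∪→ {A,G}; cost 1
[col 2] TXY: children TX:{A,G}, Y:{A} ∩→ {A}; cost 0
[col 2] MTXY: children M:{A}, TXY:{A} ∩→ {A}; cost 0
[col 3] TX: children T:{C}, X:{C} ∩→ {C}; cost 0
[col 3] TXY: children TX:{C}, Y:{C} ∩→ {C}; cost 0
[col 3] MTXY: children M:{C}, TXY:{C} ∩→ {C}; cost 0
per-site changes: [2, 2, 1, 0]; total = 5

C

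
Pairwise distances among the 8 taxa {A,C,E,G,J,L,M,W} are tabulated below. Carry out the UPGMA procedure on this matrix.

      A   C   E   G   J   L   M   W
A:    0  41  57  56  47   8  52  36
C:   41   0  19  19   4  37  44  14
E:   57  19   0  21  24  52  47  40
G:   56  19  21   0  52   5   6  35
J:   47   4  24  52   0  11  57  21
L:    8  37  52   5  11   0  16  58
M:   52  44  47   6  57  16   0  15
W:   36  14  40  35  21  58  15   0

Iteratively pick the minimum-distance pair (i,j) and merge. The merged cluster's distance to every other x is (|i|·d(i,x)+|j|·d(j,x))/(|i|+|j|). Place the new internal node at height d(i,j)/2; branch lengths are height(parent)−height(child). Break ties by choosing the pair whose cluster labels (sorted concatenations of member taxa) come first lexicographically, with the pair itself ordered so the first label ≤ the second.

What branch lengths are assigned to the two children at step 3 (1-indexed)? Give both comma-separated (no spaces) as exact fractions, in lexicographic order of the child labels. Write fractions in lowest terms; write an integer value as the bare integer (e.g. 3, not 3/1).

3,11/2

step 1: merge (C,J) at d=4; branch lengths C→2, J→2; new cluster CJ
  updated: d(A,CJ)=44, d(CJ,E)=43/2, d(CJ,G)=71/2, d(CJ,L)=24, d(CJ,M)=101/2, d(CJ,W)=35/2
step 2: merge (G,L) at d=5; branch lengths G→5/2, L→5/2; new cluster GL
  updated: d(A,GL)=32, d(CJ,GL)=119/4, d(E,GL)=73/2, d(GL,M)=11, d(GL,W)=93/2
step 3: merge (GL,M) at d=11; branch lengths GL→3, M→11/2; new cluster GLM
  updated: d(A,GLM)=116/3, d(CJ,GLM)=110/3, d(E,GLM)=40, d(GLM,W)=36
step 4: merge (CJ,W) at d=35/2; branch lengths CJ→27/4, W→35/4; new cluster CJW
  updated: d(A,CJW)=124/3, d(CJW,E)=83/3, d(CJW,GLM)=328/9
step 5: merge (CJW,E) at d=83/3; branch lengths CJW→61/12, E→83/6; new cluster CEJW
  updated: d(A,CEJW)=181/4, d(CEJW,GLM)=112/3
step 6: merge (CEJW,GLM) at d=112/3; branch lengths CEJW→29/6, GLM→79/6; new cluster CEGJLMW
  updated: d(A,CEGJLMW)=297/7
step 7: merge (A,CEGJLMW) at d=297/7; branch lengths A→297/14, CEGJLMW→107/42; new cluster ACEGJLMW
final tree: (A:297/14,((((C:2,J:2):27/4,W:35/4):61/12,E:83/6):29/6,((G:5/2,L:5/2):3,M:11/2):79/6):107/42)
total length: 2623/28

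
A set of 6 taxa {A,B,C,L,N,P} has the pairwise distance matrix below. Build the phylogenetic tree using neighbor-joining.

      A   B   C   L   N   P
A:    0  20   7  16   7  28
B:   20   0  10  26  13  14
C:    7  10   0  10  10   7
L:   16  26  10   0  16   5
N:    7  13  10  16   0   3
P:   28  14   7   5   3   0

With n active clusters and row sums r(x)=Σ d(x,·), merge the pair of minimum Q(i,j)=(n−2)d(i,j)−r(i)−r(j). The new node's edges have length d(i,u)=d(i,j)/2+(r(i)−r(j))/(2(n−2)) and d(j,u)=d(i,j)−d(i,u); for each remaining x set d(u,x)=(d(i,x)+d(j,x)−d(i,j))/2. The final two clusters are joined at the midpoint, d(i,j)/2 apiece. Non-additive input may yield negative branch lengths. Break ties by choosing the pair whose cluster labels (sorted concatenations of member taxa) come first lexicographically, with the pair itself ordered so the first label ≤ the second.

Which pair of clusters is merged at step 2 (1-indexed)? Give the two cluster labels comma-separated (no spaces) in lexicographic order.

step 1: merge (L,P) at d=5, Q=-110; branch lengths L→9/2, P→1/2; new cluster LP
  updated: d(A,LP)=39/2, d(B,LP)=35/2, d(C,LP)=6, d(LP,N)=7
step 2: merge (A,N) at d=7, Q=-139/2; branch lengths A→25/4, N→3/4; new cluster AN
  updated: d(AN,B)=13, d(AN,C)=5, d(AN,LP)=39/4
step 3: merge (AN,B) at d=13, Q=-169/4; branch lengths AN→53/16, B→155/16; new cluster ABN
  updated: d(ABN,C)=1, d(ABN,LP)=57/8
step 4: merge (ABN,C) at d=1, Q=-113/8; branch lengths ABN→17/16, C→-1/16; new cluster ABCN
  updated: d(ABCN,LP)=97/16
step 5: merge (ABCN,LP) at d=97/16; branch lengths ABCN→97/32, LP→97/32; new cluster ABCLNP
final tree: ((((A:25/4,N:3/4):53/16,B:155/16):17/16,C:-1/16):97/32,(L:9/2,P:1/2):97/32)
total length: 513/16

A,N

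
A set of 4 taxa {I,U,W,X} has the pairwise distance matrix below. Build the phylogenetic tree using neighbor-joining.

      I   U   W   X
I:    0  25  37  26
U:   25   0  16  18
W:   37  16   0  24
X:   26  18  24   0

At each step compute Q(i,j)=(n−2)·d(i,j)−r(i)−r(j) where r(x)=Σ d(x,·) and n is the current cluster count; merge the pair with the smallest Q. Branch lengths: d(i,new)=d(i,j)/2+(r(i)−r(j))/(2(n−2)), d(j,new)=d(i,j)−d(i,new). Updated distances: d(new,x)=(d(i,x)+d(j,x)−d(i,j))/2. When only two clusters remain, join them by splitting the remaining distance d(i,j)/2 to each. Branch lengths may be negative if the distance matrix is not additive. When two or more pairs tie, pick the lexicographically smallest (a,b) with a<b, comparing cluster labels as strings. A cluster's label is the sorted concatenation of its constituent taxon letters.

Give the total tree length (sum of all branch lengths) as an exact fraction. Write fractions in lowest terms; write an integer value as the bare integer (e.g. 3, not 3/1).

1. join I+X (d=26, Q=-104) ⇒ IX; edges |I|=18, |X|=8
  updated: d(IX,U)=17/2, d(IX,W)=35/2
2. join IX+U (d=17/2, Q=-42) ⇒ IUX; edges |IX|=5, |U|=7/2
  updated: d(IUX,W)=25/2
3. join IUX+W (d=25/2) ⇒ IUWX; edges |IUX|=25/4, |W|=25/4
final tree: (((I:18,X:8):5,U:7/2):25/4,W:25/4)
total length: 47

47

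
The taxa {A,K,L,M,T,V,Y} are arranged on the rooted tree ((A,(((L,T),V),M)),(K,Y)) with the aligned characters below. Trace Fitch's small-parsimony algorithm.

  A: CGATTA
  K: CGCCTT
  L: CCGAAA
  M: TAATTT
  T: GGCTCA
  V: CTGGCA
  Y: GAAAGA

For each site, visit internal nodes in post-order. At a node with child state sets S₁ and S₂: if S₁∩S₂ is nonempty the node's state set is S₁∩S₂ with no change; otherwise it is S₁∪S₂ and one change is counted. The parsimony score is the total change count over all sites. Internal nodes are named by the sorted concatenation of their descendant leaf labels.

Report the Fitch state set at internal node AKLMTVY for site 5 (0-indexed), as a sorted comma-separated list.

LT@0: {C} ∪ {G} = {C,G} (union, +1)
LTV@0: {C,G} ∩ {C} = {C} (intersection, +0)
LMTV@0: {C} ∪ {T} = {C,T} (union, +1)
ALMTV@0: {C} ∩ {C,T} = {C} (intersection, +0)
KY@0: {C} ∪ {G} = {C,G} (union, +1)
AKLMTVY@0: {C} ∩ {C,G} = {C} (intersection, +0)
LT@1: {C} ∪ {G} = {C,G} (union, +1)
LTV@1: {C,G} ∪ {T} = {C,G,T} (union, +1)
LMTV@1: {C,G,T} ∪ {A} = {A,C,G,T} (union, +1)
ALMTV@1: {G} ∩ {A,C,G,T} = {G} (intersection, +0)
KY@1: {G} ∪ {A} = {A,G} (union, +1)
AKLMTVY@1: {G} ∩ {A,G} = {G} (intersection, +0)
LT@2: {G} ∪ {C} = {C,G} (union, +1)
LTV@2: {C,G} ∩ {G} = {G} (intersection, +0)
LMTV@2: {G} ∪ {A} = {A,G} (union, +1)
ALMTV@2: {A} ∩ {A,G} = {A} (intersection, +0)
KY@2: {C} ∪ {A} = {A,C} (union, +1)
AKLMTVY@2: {A} ∩ {A,C} = {A} (intersection, +0)
LT@3: {A} ∪ {T} = {A,T} (union, +1)
LTV@3: {A,T} ∪ {G} = {A,G,T} (union, +1)
LMTV@3: {A,G,T} ∩ {T} = {T} (intersection, +0)
ALMTV@3: {T} ∩ {T} = {T} (intersection, +0)
KY@3: {C} ∪ {A} = {A,C} (union, +1)
AKLMTVY@3: {T} ∪ {A,C} = {A,C,T} (union, +1)
LT@4: {A} ∪ {C} = {A,C} (union, +1)
LTV@4: {A,C} ∩ {C} = {C} (intersection, +0)
LMTV@4: {C} ∪ {T} = {C,T} (union, +1)
ALMTV@4: {T} ∩ {C,T} = {T} (intersection, +0)
KY@4: {T} ∪ {G} = {G,T} (union, +1)
AKLMTVY@4: {T} ∩ {G,T} = {T} (intersection, +0)
LT@5: {A} ∩ {A} = {A} (intersection, +0)
LTV@5: {A} ∩ {A} = {A} (intersection, +0)
LMTV@5: {A} ∪ {T} = {A,T} (union, +1)
ALMTV@5: {A} ∩ {A,T} = {A} (intersection, +0)
KY@5: {T} ∪ {A} = {A,T} (union, +1)
AKLMTVY@5: {A} ∩ {A,T} = {A} (intersection, +0)
per-site changes: [3, 4, 3, 4, 3, 2]; total = 19

A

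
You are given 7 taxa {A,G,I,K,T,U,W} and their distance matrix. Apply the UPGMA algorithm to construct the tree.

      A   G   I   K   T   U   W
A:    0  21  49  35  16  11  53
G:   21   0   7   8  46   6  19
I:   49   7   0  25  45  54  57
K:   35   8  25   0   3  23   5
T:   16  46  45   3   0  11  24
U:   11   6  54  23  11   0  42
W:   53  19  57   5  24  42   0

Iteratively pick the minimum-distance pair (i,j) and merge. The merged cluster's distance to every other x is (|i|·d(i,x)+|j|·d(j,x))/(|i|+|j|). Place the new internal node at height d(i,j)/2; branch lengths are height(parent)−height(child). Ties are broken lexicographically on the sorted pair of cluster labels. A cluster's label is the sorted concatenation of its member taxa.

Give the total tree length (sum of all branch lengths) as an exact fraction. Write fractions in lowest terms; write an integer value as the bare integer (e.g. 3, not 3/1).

iteration 1: select K,T (d=3); attach at lengths (3/2, 3/2); label the merged cluster KT
  updated: d(A,KT)=51/2, d(G,KT)=27, d(I,KT)=35, d(KT,U)=17, d(KT,W)=29/2
iteration 2: select G,U (d=6); attach at lengths (3, 3); label the merged cluster GU
  updated: d(A,GU)=16, d(GU,I)=61/2, d(GU,KT)=22, d(GU,W)=61/2
iteration 3: select KT,W (d=29/2); attach at lengths (23/4, 29/4); label the merged cluster KTW
  updated: d(A,KTW)=104/3, d(GU,KTW)=149/6, d(I,KTW)=127/3
iteration 4: select A,GU (d=16); attach at lengths (8, 5); label the merged cluster AGU
  updated: d(AGU,I)=110/3, d(AGU,KTW)=253/9
iteration 5: select AGU,KTW (d=253/9); attach at lengths (109/18, 245/36); label the merged cluster AGKTUW
  updated: d(AGKTUW,I)=79/2
iteration 6: select AGKTUW,I (d=79/2); attach at lengths (205/36, 79/4); label the merged cluster AGIKTUW
final tree: (((A:8,(G:3,U:3):5):109/18,((K:3/2,T:3/2):23/4,W:29/4):245/36):205/36,I:79/4)
total length: 2639/36

2639/36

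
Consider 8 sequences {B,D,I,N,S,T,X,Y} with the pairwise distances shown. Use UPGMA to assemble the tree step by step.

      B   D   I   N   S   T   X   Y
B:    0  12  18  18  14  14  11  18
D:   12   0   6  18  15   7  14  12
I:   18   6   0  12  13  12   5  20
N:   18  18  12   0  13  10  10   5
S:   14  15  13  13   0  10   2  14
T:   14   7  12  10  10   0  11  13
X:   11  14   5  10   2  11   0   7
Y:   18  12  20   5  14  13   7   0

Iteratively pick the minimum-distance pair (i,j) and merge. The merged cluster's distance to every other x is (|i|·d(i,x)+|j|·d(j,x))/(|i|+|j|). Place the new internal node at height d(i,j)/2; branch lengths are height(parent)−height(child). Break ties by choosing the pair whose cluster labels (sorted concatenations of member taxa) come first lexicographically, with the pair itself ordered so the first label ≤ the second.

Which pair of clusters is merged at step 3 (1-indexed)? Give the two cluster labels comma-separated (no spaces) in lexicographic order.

D,I

iteration 1: select S,X (d=2); attach at lengths (1, 1); label the merged cluster SX
  updated: d(B,SX)=25/2, d(D,SX)=29/2, d(I,SX)=9, d(N,SX)=23/2, d(SX,T)=21/2, d(SX,Y)=21/2
iteration 2: select N,Y (d=5); attach at lengths (5/2, 5/2); label the merged cluster NY
  updated: d(B,NY)=18, d(D,NY)=15, d(I,NY)=16, d(NY,SX)=11, d(NY,T)=23/2
iteration 3: select D,I (d=6); attach at lengths (3, 3); label the merged cluster DI
  updated: d(B,DI)=15, d(DI,NY)=31/2, d(DI,SX)=47/4, d(DI,T)=19/2
iteration 4: select DI,T (d=19/2); attach at lengths (7/4, 19/4); label the merged cluster DIT
  updated: d(B,DIT)=44/3, d(DIT,NY)=85/6, d(DIT,SX)=34/3
iteration 5: select NY,SX (d=11); attach at lengths (3, 9/2); label the merged cluster NSXY
  updated: d(B,NSXY)=61/4, d(DIT,NSXY)=51/4
iteration 6: select DIT,NSXY (d=51/4); attach at lengths (13/8, 7/8); label the merged cluster DINSTXY
  updated: d(B,DINSTXY)=15
iteration 7: select B,DINSTXY (d=15); attach at lengths (15/2, 9/8); label the merged cluster BDINSTXY
final tree: (B:15/2,(((D:3,I:3):7/4,T:19/4):13/8,((N:5/2,Y:5/2):3,(S:1,X:1):9/2):7/8):9/8)
total length: 305/8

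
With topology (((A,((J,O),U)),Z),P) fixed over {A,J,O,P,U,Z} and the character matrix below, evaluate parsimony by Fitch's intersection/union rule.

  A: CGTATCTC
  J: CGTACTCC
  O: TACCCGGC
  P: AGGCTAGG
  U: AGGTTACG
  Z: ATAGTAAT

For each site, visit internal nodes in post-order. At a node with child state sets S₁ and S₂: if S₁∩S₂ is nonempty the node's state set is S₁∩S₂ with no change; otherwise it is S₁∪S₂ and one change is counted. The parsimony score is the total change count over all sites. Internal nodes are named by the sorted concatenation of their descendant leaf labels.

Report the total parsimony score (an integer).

24

site 0, node JO: J={C} ∪ O={T} → {C,T} (+1)
site 0, node JOU: JO={C,T} ∪ U={A} → {A,C,T} (+1)
site 0, node AJOU: A={C} ∩ JOU={A,C,T} → {C} (+0)
site 0, node AJOUZ: AJOU={C} ∪ Z={A} → {A,C} (+1)
site 0, node AJOPUZ: AJOUZ={A,C} ∩ P={A} → {A} (+0)
site 1, node JO: J={G} ∪ O={A} → {A,G} (+1)
site 1, node JOU: JO={A,G} ∩ U={G} → {G} (+0)
site 1, node AJOU: A={G} ∩ JOU={G} → {G} (+0)
site 1, node AJOUZ: AJOU={G} ∪ Z={T} → {G,T} (+1)
site 1, node AJOPUZ: AJOUZ={G,T} ∩ P={G} → {G} (+0)
site 2, node JO: J={T} ∪ O={C} → {C,T} (+1)
site 2, node JOU: JO={C,T} ∪ U={G} → {C,G,T} (+1)
site 2, node AJOU: A={T} ∩ JOU={C,G,T} → {T} (+0)
site 2, node AJOUZ: AJOU={T} ∪ Z={A} → {A,T} (+1)
site 2, node AJOPUZ: AJOUZ={A,T} ∪ P={G} → {A,G,T} (+1)
site 3, node JO: J={A} ∪ O={C} → {A,C} (+1)
site 3, node JOU: JO={A,C} ∪ U={T} → {A,C,T} (+1)
site 3, node AJOU: A={A} ∩ JOU={A,C,T} → {A} (+0)
site 3, node AJOUZ: AJOU={A} ∪ Z={G} → {A,G} (+1)
site 3, node AJOPUZ: AJOUZ={A,G} ∪ P={C} → {A,C,G} (+1)
site 4, node JO: J={C} ∩ O={C} → {C} (+0)
site 4, node JOU: JO={C} ∪ U={T} → {C,T} (+1)
site 4, node AJOU: A={T} ∩ JOU={C,T} → {T} (+0)
site 4, node AJOUZ: AJOU={T} ∩ Z={T} → {T} (+0)
site 4, node AJOPUZ: AJOUZ={T} ∩ P={T} → {T} (+0)
site 5, node JO: J={T} ∪ O={G} → {G,T} (+1)
site 5, node JOU: JO={G,T} ∪ U={A} → {A,G,T} (+1)
site 5, node AJOU: A={C} ∪ JOU={A,G,T} → {A,C,G,T} (+1)
site 5, node AJOUZ: AJOU={A,C,G,T} ∩ Z={A} → {A} (+0)
site 5, node AJOPUZ: AJOUZ={A} ∩ P={A} → {A} (+0)
site 6, node JO: J={C} ∪ O={G} → {C,G} (+1)
site 6, node JOU: JO={C,G} ∩ U={C} → {C} (+0)
site 6, node AJOU: A={T} ∪ JOU={C} → {C,T} (+1)
site 6, node AJOUZ: AJOU={C,T} ∪ Z={A} → {A,C,T} (+1)
site 6, node AJOPUZ: AJOUZ={A,C,T} ∪ P={G} → {A,C,G,T} (+1)
site 7, node JO: J={C} ∩ O={C} → {C} (+0)
site 7, node JOU: JO={C} ∪ U={G} → {C,G} (+1)
site 7, node AJOU: A={C} ∩ JOU={C,G} → {C} (+0)
site 7, node AJOUZ: AJOU={C} ∪ Z={T} → {C,T} (+1)
site 7, node AJOPUZ: AJOUZ={C,T} ∪ P={G} → {C,G,T} (+1)
per-site changes: [3, 2, 4, 4, 1, 3, 4, 3]; total = 24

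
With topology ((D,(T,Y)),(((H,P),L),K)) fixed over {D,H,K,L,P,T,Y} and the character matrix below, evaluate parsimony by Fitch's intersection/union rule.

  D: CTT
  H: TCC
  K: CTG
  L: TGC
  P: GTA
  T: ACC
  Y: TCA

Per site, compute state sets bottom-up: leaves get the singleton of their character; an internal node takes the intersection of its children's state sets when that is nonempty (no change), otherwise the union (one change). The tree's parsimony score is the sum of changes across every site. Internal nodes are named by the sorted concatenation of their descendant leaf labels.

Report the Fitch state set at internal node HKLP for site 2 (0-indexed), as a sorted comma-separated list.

C,G

TY@0: {A} ∪ {T} = {A,T} (union, +1)
DTY@0: {C} ∪ {A,T} = {A,C,T} (union, +1)
HP@0: {T} ∪ {G} = {G,T} (union, +1)
HLP@0: {G,T} ∩ {T} = {T} (intersection, +0)
HKLP@0: {T} ∪ {C} = {C,T} (union, +1)
DHKLPTY@0: {A,C,T} ∩ {C,T} = {C,T} (intersection, +0)
TY@1: {C} ∩ {C} = {C} (intersection, +0)
DTY@1: {T} ∪ {C} = {C,T} (union, +1)
HP@1: {C} ∪ {T} = {C,T} (union, +1)
HLP@1: {C,T} ∪ {G} = {C,G,T} (union, +1)
HKLP@1: {C,G,T} ∩ {T} = {T} (intersection, +0)
DHKLPTY@1: {C,T} ∩ {T} = {T} (intersection, +0)
TY@2: {C} ∪ {A} = {A,C} (union, +1)
DTY@2: {T} ∪ {A,C} = {A,C,T} (union, +1)
HP@2: {C} ∪ {A} = {A,C} (union, +1)
HLP@2: {A,C} ∩ {C} = {C} (intersection, +0)
HKLP@2: {C} ∪ {G} = {C,G} (union, +1)
DHKLPTY@2: {A,C,T} ∩ {C,G} = {C} (intersection, +0)
per-site changes: [4, 3, 4]; total = 11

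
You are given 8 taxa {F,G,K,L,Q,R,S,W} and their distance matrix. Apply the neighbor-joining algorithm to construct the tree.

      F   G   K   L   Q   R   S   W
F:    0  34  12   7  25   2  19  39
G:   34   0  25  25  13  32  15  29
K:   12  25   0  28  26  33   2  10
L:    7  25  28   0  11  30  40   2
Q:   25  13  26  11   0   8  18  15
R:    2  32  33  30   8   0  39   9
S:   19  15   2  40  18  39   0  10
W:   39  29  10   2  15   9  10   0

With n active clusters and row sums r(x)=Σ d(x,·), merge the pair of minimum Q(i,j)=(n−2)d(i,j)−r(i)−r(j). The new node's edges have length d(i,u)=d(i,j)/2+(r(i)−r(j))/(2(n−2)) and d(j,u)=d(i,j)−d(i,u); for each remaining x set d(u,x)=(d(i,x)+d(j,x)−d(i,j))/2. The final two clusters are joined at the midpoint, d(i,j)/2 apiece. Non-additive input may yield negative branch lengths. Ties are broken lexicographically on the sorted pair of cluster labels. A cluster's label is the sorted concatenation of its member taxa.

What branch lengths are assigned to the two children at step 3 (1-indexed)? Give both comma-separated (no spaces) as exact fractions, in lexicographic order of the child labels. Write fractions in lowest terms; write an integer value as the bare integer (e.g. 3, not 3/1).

37/16,-5/16

1. join F+R (d=2, Q=-279) ⇒ FR; edges |F|=-1/4, |R|=9/4
  updated: d(FR,G)=32, d(FR,K)=43/2, d(FR,L)=35/2, d(FR,Q)=31/2, d(FR,S)=28, d(FR,W)=23
2. join K+S (d=2, Q=-431/2) ⇒ KS; edges |K|=19/20, |S|=21/20
  updated: d(FR,KS)=95/4, d(G,KS)=19, d(KS,L)=33, d(KS,Q)=21, d(KS,W)=9
3. join L+W (d=2, Q=-317/2) ⇒ LW; edges |L|=37/16, |W|=-5/16
  updated: d(FR,LW)=77/4, d(G,LW)=26, d(KS,LW)=20, d(LW,Q)=12
4. join G+KS (d=19, Q=-467/4) ⇒ GKS; edges |G|=253/24, |KS|=203/24
  updated: d(FR,GKS)=147/8, d(GKS,LW)=27/2, d(GKS,Q)=15/2
5. join FR+LW (d=77/4, Q=-475/8) ⇒ FLRW; edges |FR|=375/32, |LW|=241/32
  updated: d(FLRW,GKS)=101/16, d(FLRW,Q)=33/8
6. join FLRW+GKS (d=101/16, Q=-287/16) ⇒ FGKLRSW; edges |FLRW|=47/32, |GKS|=155/32
  updated: d(FGKLRSW,Q)=85/32
7. join FGKLRSW+Q (d=85/32) ⇒ FGKLQRSW; edges |FGKLRSW|=85/64, |Q|=85/64
final tree: ((((F:-1/4,R:9/4):375/32,(L:37/16,W:-5/16):241/32):47/32,(G:253/24,(K:19/20,S:21/20):203/24):155/32):85/64,Q:85/64)
total length: 1703/32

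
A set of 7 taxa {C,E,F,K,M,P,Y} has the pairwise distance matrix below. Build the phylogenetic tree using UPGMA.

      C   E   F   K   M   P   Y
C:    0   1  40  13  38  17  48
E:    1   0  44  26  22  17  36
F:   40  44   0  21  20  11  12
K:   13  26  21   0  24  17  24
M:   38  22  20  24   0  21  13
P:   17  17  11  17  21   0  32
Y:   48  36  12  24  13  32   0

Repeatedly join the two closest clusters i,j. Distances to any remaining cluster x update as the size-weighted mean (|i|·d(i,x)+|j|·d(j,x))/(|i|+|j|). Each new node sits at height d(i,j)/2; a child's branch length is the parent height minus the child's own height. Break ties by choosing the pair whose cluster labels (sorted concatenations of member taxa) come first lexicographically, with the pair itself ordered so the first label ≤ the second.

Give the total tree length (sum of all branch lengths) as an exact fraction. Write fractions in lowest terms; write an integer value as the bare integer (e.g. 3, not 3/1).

3791/60

iteration 1: select C,E (d=1); attach at lengths (1/2, 1/2); label the merged cluster CE
  updated: d(CE,F)=42, d(CE,K)=39/2, d(CE,M)=30, d(CE,P)=17, d(CE,Y)=42
iteration 2: select F,P (d=11); attach at lengths (11/2, 11/2); label the merged cluster FP
  updated: d(CE,FP)=59/2, d(FP,K)=19, d(FP,M)=41/2, d(FP,Y)=22
iteration 3: select M,Y (d=13); attach at lengths (13/2, 13/2); label the merged cluster MY
  updated: d(CE,MY)=36, d(FP,MY)=85/4, d(K,MY)=24
iteration 4: select FP,K (d=19); attach at lengths (4, 19/2); label the merged cluster FKP
  updated: d(CE,FKP)=157/6, d(FKP,MY)=133/6
iteration 5: select FKP,MY (d=133/6); attach at lengths (19/12, 55/12); label the merged cluster FKMPY
  updated: d(CE,FKMPY)=301/10
iteration 6: select CE,FKMPY (d=301/10); attach at lengths (291/20, 119/30); label the merged cluster CEFKMPY
final tree: ((C:1/2,E:1/2):291/20,(((F:11/2,P:11/2):4,K:19/2):19/12,(M:13/2,Y:13/2):55/12):119/30)
total length: 3791/60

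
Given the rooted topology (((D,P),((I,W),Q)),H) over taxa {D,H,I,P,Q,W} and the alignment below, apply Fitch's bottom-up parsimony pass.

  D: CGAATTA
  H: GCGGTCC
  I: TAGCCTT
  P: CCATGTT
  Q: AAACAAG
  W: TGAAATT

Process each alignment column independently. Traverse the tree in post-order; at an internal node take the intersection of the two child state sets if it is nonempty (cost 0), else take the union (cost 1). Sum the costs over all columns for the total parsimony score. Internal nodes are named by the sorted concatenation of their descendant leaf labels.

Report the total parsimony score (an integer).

20

[col 0] DP: children D:{C}, P:{C} ∩→ {C}; cost 0
[col 0] IW: children I:{T}, W:{T} ∩→ {T}; cost 0
[col 0] IQW: children IW:{T}, Q:{A} ∪→ {A,T}; cost 1
[col 0] DIPQW: children DP:{C}, IQW:{A,T} ∪→ {A,C,T}; cost 1
[col 0] DHIPQW: children DIPQW:{A,C,T}, H:{G} ∪→ {A,C,G,T}; cost 1
[col 1] DP: children D:{G}, P:{C} ∪→ {C,G}; cost 1
[col 1] IW: children I:{A}, W:{G} ∪→ {A,G}; cost 1
[col 1] IQW: children IW:{A,G}, Q:{A} ∩→ {A}; cost 0
[col 1] DIPQW: children DP:{C,G}, IQW:{A} ∪→ {A,C,G}; cost 1
[col 1] DHIPQW: children DIPQW:{A,C,G}, H:{C} ∩→ {C}; cost 0
[col 2] DP: children D:{A}, P:{A} ∩→ {A}; cost 0
[col 2] IW: children I:{G}, W:{A} ∪→ {A,G}; cost 1
[col 2] IQW: children IW:{A,G}, Q:{A} ∩→ {A}; cost 0
[col 2] DIPQW: children DP:{A}, IQW:{A} ∩→ {A}; cost 0
[col 2] DHIPQW: children DIPQW:{A}, H:{G} ∪→ {A,G}; cost 1
[col 3] DP: children D:{A}, P:{T} ∪→ {A,T}; cost 1
[col 3] IW: children I:{C}, W:{A} ∪→ {A,C}; cost 1
[col 3] IQW: children IW:{A,C}, Q:{C} ∩→ {C}; cost 0
[col 3] DIPQW: children DP:{A,T}, IQW:{C} ∪→ {A,C,T}; cost 1
[col 3] DHIPQW: children DIPQW:{A,C,T}, H:{G} ∪→ {A,C,G,T}; cost 1
[col 4] DP: children D:{T}, P:{G} ∪→ {G,T}; cost 1
[col 4] IW: children I:{C}, W:{A} ∪→ {A,C}; cost 1
[col 4] IQW: children IW:{A,C}, Q:{A} ∩→ {A}; cost 0
[col 4] DIPQW: children DP:{G,T}, IQW:{A} ∪→ {A,G,T}; cost 1
[col 4] DHIPQW: children DIPQW:{A,G,T}, H:{T} ∩→ {T}; cost 0
[col 5] DP: children D:{T}, P:{T} ∩→ {T}; cost 0
[col 5] IW: children I:{T}, W:{T} ∩→ {T}; cost 0
[col 5] IQW: children IW:{T}, Q:{A} ∪→ {A,T}; cost 1
[col 5] DIPQW: children DP:{T}, IQW:{A,T} ∩→ {T}; cost 0
[col 5] DHIPQW: children DIPQW:{T}, H:{C} ∪→ {C,T}; cost 1
[col 6] DP: children D:{A}, P:{T} ∪→ {A,T}; cost 1
[col 6] IW: children I:{T}, W:{T} ∩→ {T}; cost 0
[col 6] IQW: children IW:{T}, Q:{G} ∪→ {G,T}; cost 1
[col 6] DIPQW: children DP:{A,T}, IQW:{G,T} ∩→ {T}; cost 0
[col 6] DHIPQW: children DIPQW:{T}, H:{C} ∪→ {C,T}; cost 1
per-site changes: [3, 3, 2, 4, 3, 2, 3]; total = 20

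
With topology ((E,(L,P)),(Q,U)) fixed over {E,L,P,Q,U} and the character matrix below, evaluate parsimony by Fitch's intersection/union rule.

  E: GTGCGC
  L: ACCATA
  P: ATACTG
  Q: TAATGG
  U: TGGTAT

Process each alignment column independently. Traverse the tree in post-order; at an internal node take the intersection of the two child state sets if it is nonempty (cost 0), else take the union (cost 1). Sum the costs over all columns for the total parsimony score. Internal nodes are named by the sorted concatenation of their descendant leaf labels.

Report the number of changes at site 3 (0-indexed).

[col 0] LP: children L:{A}, P:{A} ∩→ {A}; cost 0
[col 0] ELP: children E:{G}, LP:{A} ∪→ {A,G}; cost 1
[col 0] QU: children Q:{T}, U:{T} ∩→ {T}; cost 0
[col 0] ELPQU: children ELP:{A,G}, QU:{T} ∪→ {A,G,T}; cost 1
[col 1] LP: children L:{C}, P:{T} ∪→ {C,T}; cost 1
[col 1] ELP: children E:{T}, LP:{C,T} ∩→ {T}; cost 0
[col 1] QU: children Q:{A}, U:{G} ∪→ {A,G}; cost 1
[col 1] ELPQU: children ELP:{T}, QU:{A,G} ∪→ {A,G,T}; cost 1
[col 2] LP: children L:{C}, P:{A} ∪→ {A,C}; cost 1
[col 2] ELP: children E:{G}, LP:{A,C} ∪→ {A,C,G}; cost 1
[col 2] QU: children Q:{A}, U:{G} ∪→ {A,G}; cost 1
[col 2] ELPQU: children ELP:{A,C,G}, QU:{A,G} ∩→ {A,G}; cost 0
[col 3] LP: children L:{A}, P:{C} ∪→ {A,C}; cost 1
[col 3] ELP: children E:{C}, LP:{A,C} ∩→ {C}; cost 0
[col 3] QU: children Q:{T}, U:{T} ∩→ {T}; cost 0
[col 3] ELPQU: children ELP:{C}, QU:{T} ∪→ {C,T}; cost 1
[col 4] LP: children L:{T}, P:{T} ∩→ {T}; cost 0
[col 4] ELP: children E:{G}, LP:{T} ∪→ {G,T}; cost 1
[col 4] QU: children Q:{G}, U:{A} ∪→ {A,G}; cost 1
[col 4] ELPQU: children ELP:{G,T}, QU:{A,G} ∩→ {G}; cost 0
[col 5] LP: children L:{A}, P:{G} ∪→ {A,G}; cost 1
[col 5] ELP: children E:{C}, LP:{A,G} ∪→ {A,C,G}; cost 1
[col 5] QU: children Q:{G}, U:{T} ∪→ {G,T}; cost 1
[col 5] ELPQU: children ELP:{A,C,G}, QU:{G,T} ∩→ {G}; cost 0
per-site changes: [2, 3, 3, 2, 2, 3]; total = 15

2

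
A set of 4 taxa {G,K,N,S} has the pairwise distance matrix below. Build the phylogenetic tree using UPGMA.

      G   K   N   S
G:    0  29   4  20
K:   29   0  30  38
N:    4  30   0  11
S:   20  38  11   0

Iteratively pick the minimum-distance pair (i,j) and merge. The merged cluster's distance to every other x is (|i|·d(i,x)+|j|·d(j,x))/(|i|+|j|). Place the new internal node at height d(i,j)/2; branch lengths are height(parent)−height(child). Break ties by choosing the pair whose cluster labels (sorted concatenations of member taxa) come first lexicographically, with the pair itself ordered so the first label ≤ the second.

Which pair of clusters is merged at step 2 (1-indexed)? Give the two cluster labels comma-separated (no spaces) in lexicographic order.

GN,S

iteration 1: select G,N (d=4); attach at lengths (2, 2); label the merged cluster GN
  updated: d(GN,K)=59/2, d(GN,S)=31/2
iteration 2: select GN,S (d=31/2); attach at lengths (23/4, 31/4); label the merged cluster GNS
  updated: d(GNS,K)=97/3
iteration 3: select GNS,K (d=97/3); attach at lengths (101/12, 97/6); label the merged cluster GKNS
final tree: (((G:2,N:2):23/4,S:31/4):101/12,K:97/6)
total length: 505/12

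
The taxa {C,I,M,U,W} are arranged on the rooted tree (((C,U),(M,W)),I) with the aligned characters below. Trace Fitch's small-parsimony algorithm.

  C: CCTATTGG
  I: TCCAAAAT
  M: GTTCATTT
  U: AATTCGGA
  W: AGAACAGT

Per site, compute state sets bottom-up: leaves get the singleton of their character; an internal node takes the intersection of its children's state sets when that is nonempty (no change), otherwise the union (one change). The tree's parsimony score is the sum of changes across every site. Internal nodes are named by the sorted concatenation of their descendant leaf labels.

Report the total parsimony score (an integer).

site 0, node CU: C={C} ∪ U={A} → {A,C} (+1)
site 0, node MW: M={G} ∪ W={A} → {A,G} (+1)
site 0, node CMUW: CU={A,C} ∩ MW={A,G} → {A} (+0)
site 0, node CIMUW: CMUW={A} ∪ I={T} → {A,T} (+1)
site 1, node CU: C={C} ∪ U={A} → {A,C} (+1)
site 1, node MW: M={T} ∪ W={G} → {G,T} (+1)
site 1, node CMUW: CU={A,C} ∪ MW={G,T} → {A,C,G,T} (+1)
site 1, node CIMUW: CMUW={A,C,G,T} ∩ I={C} → {C} (+0)
site 2, node CU: C={T} ∩ U={T} → {T} (+0)
site 2, node MW: M={T} ∪ W={A} → {A,T} (+1)
site 2, node CMUW: CU={T} ∩ MW={A,T} → {T} (+0)
site 2, node CIMUW: CMUW={T} ∪ I={C} → {C,T} (+1)
site 3, node CU: C={A} ∪ U={T} → {A,T} (+1)
site 3, node MW: M={C} ∪ W={A} → {A,C} (+1)
site 3, node CMUW: CU={A,T} ∩ MW={A,C} → {A} (+0)
site 3, node CIMUW: CMUW={A} ∩ I={A} → {A} (+0)
site 4, node CU: C={T} ∪ U={C} → {C,T} (+1)
site 4, node MW: M={A} ∪ W={C} → {A,C} (+1)
site 4, node CMUW: CU={C,T} ∩ MW={A,C} → {C} (+0)
site 4, node CIMUW: CMUW={C} ∪ I={A} → {A,C} (+1)
site 5, node CU: C={T} ∪ U={G} → {G,T} (+1)
site 5, node MW: M={T} ∪ W={A} → {A,T} (+1)
site 5, node CMUW: CU={G,T} ∩ MW={A,T} → {T} (+0)
site 5, node CIMUW: CMUW={T} ∪ I={A} → {A,T} (+1)
site 6, node CU: C={G} ∩ U={G} → {G} (+0)
site 6, node MW: M={T} ∪ W={G} → {G,T} (+1)
site 6, node CMUW: CU={G} ∩ MW={G,T} → {G} (+0)
site 6, node CIMUW: CMUW={G} ∪ I={A} → {A,G} (+1)
site 7, node CU: C={G} ∪ U={A} → {A,G} (+1)
site 7, node MW: M={T} ∩ W={T} → {T} (+0)
site 7, node CMUW: CU={A,G} ∪ MW={T} → {A,G,T} (+1)
site 7, node CIMUW: CMUW={A,G,T} ∩ I={T} → {T} (+0)
per-site changes: [3, 3, 2, 2, 3, 3, 2, 2]; total = 20

20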